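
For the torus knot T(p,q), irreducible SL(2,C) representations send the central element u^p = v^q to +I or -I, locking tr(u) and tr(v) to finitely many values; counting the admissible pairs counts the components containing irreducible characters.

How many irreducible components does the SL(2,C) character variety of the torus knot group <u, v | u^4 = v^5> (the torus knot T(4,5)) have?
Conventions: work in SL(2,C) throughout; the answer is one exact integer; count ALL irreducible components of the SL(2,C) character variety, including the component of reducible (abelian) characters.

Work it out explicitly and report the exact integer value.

7

For T(4,5): irreducibility forces the central element u^4 = v^5 to one of +I, -I.
So on each irreducible component the traces are pinned: tr(u) = 2*cos(pi*alpha/4) with 1 <= alpha <= 3, tr(v) = 2*cos(pi*beta/5) with 1 <= beta <= 4.
The two central values (-1)^alpha I and (-1)^beta I must be the same matrix, so alpha and beta share a parity.
Counting: 2 odd alphas x 2 odd betas + 1 even alphas x 2 even betas = 4 + 2 = 6.
That is 6 components of irreducible characters, and with the reducible (abelian) component the total is 7.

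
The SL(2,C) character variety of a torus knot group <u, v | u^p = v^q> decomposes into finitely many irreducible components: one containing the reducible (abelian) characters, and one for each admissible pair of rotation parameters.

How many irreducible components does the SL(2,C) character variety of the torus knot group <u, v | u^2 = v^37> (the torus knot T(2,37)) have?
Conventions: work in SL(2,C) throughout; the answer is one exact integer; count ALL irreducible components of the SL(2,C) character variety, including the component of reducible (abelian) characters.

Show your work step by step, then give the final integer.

For T(2,37): irreducibility forces the central element u^2 = v^37 to one of +I, -I.
So on each irreducible component the traces are pinned: tr(u) = 2*cos(pi*alpha/2) with 1 <= alpha <= 1, tr(v) = 2*cos(pi*beta/37) with 1 <= beta <= 36.
Consistency of u^2 = (-1)^alpha I with v^37 = (-1)^beta I forces alpha = beta (mod 2).
Enumerate parity-matched pairs: 1*18 odd-odd plus 0*18 even-even gives 18.
components with irreducible characters: 18; plus the single component of reducible (abelian) characters: total 19.

19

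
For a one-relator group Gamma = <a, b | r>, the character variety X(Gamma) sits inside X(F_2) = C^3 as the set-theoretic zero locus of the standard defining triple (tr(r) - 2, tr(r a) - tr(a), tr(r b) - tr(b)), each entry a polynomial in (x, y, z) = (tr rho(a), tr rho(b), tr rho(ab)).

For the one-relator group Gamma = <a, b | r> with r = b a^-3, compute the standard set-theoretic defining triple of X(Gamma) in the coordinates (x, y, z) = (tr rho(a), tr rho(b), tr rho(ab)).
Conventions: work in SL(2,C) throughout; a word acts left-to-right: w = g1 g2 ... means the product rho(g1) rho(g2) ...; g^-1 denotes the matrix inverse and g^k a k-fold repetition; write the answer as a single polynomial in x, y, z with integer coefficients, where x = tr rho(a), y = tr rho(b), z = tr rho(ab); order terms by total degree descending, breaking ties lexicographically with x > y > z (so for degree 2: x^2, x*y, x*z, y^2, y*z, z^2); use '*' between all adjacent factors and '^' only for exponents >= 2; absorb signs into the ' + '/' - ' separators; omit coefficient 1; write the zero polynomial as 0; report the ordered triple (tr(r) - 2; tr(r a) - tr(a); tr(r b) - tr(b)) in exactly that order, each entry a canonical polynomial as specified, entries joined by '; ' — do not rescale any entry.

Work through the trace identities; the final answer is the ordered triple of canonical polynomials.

trace(b a^-1) = trace(b)*trace(a) - trace(b a)   [inverse elimination on a] = x*y - z
trace(a^-1 b a^-1) = trace(b a^-1)*trace(a) - trace(b)   [inverse elimination on a] = x^2*y - x*z - y
trace(b a^-3) = trace(a^-1 b a^-1)*trace(a) - trace(a^-1 b)   [inverse elimination on a] = x^3*y - x^2*z - 2*x*y + z
trace(b^2) = trace(b)*trace(b) - trace(1)   [square of b] = y^2 - 2
trace(b^2 a) = trace(b)*trace(a b) - trace(a)   [square of b] = y*z - x
trace(b^2 a^-1) = trace(b^2)*trace(a) - trace(b^2 a)   [inverse elimination on a] = x*y^2 - y*z - x
trace(a^-1 b^2 a^-1) = trace(b^2 a^-1)*trace(a) - trace(b^2)   [inverse elimination on a] = x^2*y^2 - x*y*z - x^2 - y^2 + 2
trace(b a^-3 b) = trace(a^-1 b^2 a^-1)*trace(a) - trace(a^-1 b^2)   [inverse elimination on a] = x^3*y^2 - x^2*y*z - x^3 - 2*x*y^2 + y*z + 3*x
assemble the triple (trace(r) - 2; trace(r a) - x; trace(r b) - y)

x^3*y - x^2*z - 2*x*y + z - 2; x^2*y - x*z - x - y; x^3*y^2 - x^2*y*z - x^3 - 2*x*y^2 + y*z + 3*x - y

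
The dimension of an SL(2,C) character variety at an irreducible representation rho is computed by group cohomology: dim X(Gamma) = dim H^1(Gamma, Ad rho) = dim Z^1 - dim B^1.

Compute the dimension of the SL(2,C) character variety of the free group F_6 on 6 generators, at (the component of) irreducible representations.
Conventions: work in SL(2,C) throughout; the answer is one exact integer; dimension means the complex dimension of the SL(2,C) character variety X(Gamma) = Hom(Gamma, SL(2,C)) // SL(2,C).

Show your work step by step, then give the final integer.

Here Gamma is free of rank 6 — no relator constrains a cocycle.
Z^1(Gamma, Ad rho) = (sl_2)^6: a cocycle is a free choice of one sl_2 vector per generator, so dim Z^1 = 3*6 = 18.
Irreducibility makes the coboundary map sl_2 -> Z^1 injective (trivial centralizer), so dim B^1 = 3.
Therefore dim X = 18 - 3 = 15.

15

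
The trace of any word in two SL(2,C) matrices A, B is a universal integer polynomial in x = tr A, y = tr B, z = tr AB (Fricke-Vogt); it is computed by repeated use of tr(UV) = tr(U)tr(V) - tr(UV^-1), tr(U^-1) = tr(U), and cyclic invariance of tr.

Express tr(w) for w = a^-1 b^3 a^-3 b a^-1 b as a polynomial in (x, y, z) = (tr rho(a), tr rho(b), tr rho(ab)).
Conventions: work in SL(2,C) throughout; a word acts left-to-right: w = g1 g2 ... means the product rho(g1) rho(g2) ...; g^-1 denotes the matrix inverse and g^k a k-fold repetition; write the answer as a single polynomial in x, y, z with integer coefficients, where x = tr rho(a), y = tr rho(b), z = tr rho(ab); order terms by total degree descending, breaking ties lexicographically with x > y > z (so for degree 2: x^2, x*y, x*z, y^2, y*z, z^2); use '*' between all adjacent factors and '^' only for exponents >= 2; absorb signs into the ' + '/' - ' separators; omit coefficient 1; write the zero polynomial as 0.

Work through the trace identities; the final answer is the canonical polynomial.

x^5*y^5 - 3*x^4*y^4*z - 2*x^5*y^3 - 2*x^3*y^5 + 3*x^3*y^3*z^2 + 5*x^4*y^2*z + 5*x^2*y^4*z - x^2*y^2*z^3 + 3*x^3*y^3 - 4*x^3*y*z^2 - 4*x*y^3*z^2 - 8*x^2*y^2*z + x^2*z^3 + y^2*z^3 + 3*x^3*y + 3*x*y^3 + 6*x*y*z^2 - 2*x^2*z - 2*y^2*z - z^3 - 7*x*y + 3*z

reduce: tr(b^2) = tr(b)*tr(b) - tr(1)  (reduce the b square) = y^2 - 2
so tr(b^3) = tr(b)*tr(b^2) - tr(b)  (reduce the b square) = y^3 - 3*y
so tr(b^4) = tr(b)*tr(b^3) - tr(b^2)  (reduce the b square) = y^4 - 4*y^2 + 2
so tr(b^5) = tr(b)*tr(b^4) - tr(b^3)  (reduce the b square) = y^5 - 5*y^3 + 5*y
so tr(a b^2) = tr(b)*tr(a b) - tr(a)  (reduce the b square) = y*z - x
tr(a b^3) = tr(b)*tr(a b^2) - tr(a b)  (reduce the b square) = y^2*z - x*y - z
reduce: tr(b^2 a b^2) = tr(b)*tr(a b^3) - tr(a b^2)  (reduce the b square) = y^3*z - x*y^2 - 2*y*z + x
reduce: tr(b^5 a) = tr(b)*tr(b^2 a b^2) - tr(b^2 a b)  (reduce the b square) = y^4*z - x*y^3 - 3*y^2*z + 2*x*y + z
reduce: tr(b^2 a^-1 b^3) = tr(b^5)*tr(a) - tr(b^5 a)  (eliminate a^-1) = x*y^5 - y^4*z - 4*x*y^3 + 3*y^2*z + 3*x*y - z
reduce: tr(a b a b) = tr(a b)*tr(a b) - tr(1)  (split on a) = z^2 - 2
so tr(a b a) = tr(a)*tr(b a) - tr(b)  (reduce the a square) = x*z - y
reduce: tr(a b^2 a b) = tr(b)*tr(a b a b) - tr(a b a)  (reduce the b square) = y*z^2 - x*z - y
tr(a^2) = tr(a)*tr(a) - tr(1)  (reduce the a square) = x^2 - 2
tr(a b^2 a) = tr(b)*tr(a^2 b) - tr(a^2)  (reduce the b square) = x*y*z - x^2 - y^2 + 2
tr(a b^2 a b^2) = tr(b)*tr(a b^2 a b) - tr(a b^2 a)  (reduce the b square) = y^2*z^2 - 2*x*y*z + x^2 - 2
tr(b^3 a b^2 a) = tr(b)*tr(a b^2 a b^2) - tr(a b^2 a b)  (reduce the b square) = y^3*z^2 - 2*x*y^2*z + x^2*y - y*z^2 + x*z - y
tr(b^2 a^-1 b^3 a) = tr(b^3 a b^2)*tr(a) - tr(b^3 a b^2 a)  (eliminate a^-1) = x*y^4*z - x^2*y^3 - y^3*z^2 - x*y^2*z + x^2*y + y*z^2 + y
tr(b a^-1 b^3 a^-1 b) = tr(b^2 a^-1 b^3)*tr(a) - tr(b^2 a^-1 b^3 a)  (eliminate a^-1) = x^2*y^5 - 2*x*y^4*z - 3*x^2*y^3 + y^3*z^2 + 4*x*y^2*z + 2*x^2*y - y*z^2 - x*z - y
reduce: tr(b a b a b^2) = tr(b)*tr(a b a b^2) - tr(a b a b)  (reduce the b square) = y^2*z^2 - x*y*z - y^2 - z^2 + 2
so tr(b^4 a b a) = tr(b)*tr(b a b a b^2) - tr(b a b a b)  (reduce the b square) = y^3*z^2 - x*y^2*z - y^3 - 2*y*z^2 + x*z + 3*y
tr(b a b a^-1 b^3) = tr(b^4 a b)*tr(a) - tr(b^4 a b a)  (eliminate a^-1) = x*y^4*z - x^2*y^3 - y^3*z^2 - 2*x*y^2*z + 2*x^2*y + y^3 + 2*y*z^2 - 3*y
reduce: tr(a b a b a b) = tr(a b a b)*tr(a b) - tr(b a)  (split on a) = z^3 - 3*z
tr(a b a b a) = tr(a)*tr(b a b a) - tr(b a b)  (reduce the a square) = x*z^2 - y*z - x
so tr(b a b a b a b) = tr(b)*tr(a b a b a b) - tr(a b a b a)  (reduce the b square) = y*z^3 - x*z^2 - 2*y*z + x
tr(b^3 a b a b a) = tr(b)*tr(b a b a b a b) - tr(b a b a b a)  (reduce the b square) = y^2*z^3 - x*y*z^2 - 2*y^2*z - z^3 + x*y + 3*z
tr(b a b a^-1 b^3 a) = tr(b^3 a b a b)*tr(a) - tr(b^3 a b a b a)  (eliminate a^-1) = x*y^3*z^2 - x^2*y^2*z - y^2*z^3 - x*y^3 - x*y*z^2 + x^2*z + 2*y^2*z + z^3 + 2*x*y - 3*z
tr(b a^-1 b^3 a^-1 b a) = tr(b a b a^-1 b^3)*tr(a) - tr(b a b a^-1 b^3 a)  (eliminate a^-1) = x^2*y^4*z - x^3*y^3 - 2*x*y^3*z^2 - x^2*y^2*z + y^2*z^3 + 2*x^3*y + 2*x*y^3 + 3*x*y*z^2 - x^2*z - 2*y^2*z - z^3 - 5*x*y + 3*z
so tr(a^-1 b a^-1 b a^-1 b^3) = tr(b a^-1 b^3 a^-1 b)*tr(a) - tr(b a^-1 b^3 a^-1 b a)  (eliminate a^-1) = x^3*y^5 - 3*x^2*y^4*z - 2*x^3*y^3 + 3*x*y^3*z^2 + 5*x^2*y^2*z - y^2*z^3 - 2*x*y^3 - 4*x*y*z^2 + 2*y^2*z + z^3 + 4*x*y - 3*z
tr(b^4 a^-1 b a) = tr(b a b^4)*tr(a) - tr(b a b^4 a)  (eliminate a^-1) = x*y^4*z - x^2*y^3 - y^3*z^2 - 2*x*y^2*z + 2*x^2*y + y^3 + 2*y*z^2 - 3*y
reduce: tr(b a^-1 b a^-1 b^3) = tr(b^4 a^-1 b)*tr(a) - tr(b^4 a^-1 b a)  (eliminate a^-1) = x^2*y^5 - 2*x*y^4*z - 3*x^2*y^3 + y^3*z^2 + 5*x*y^2*z + x^2*y - y^3 - 2*y*z^2 - x*z + 3*y
tr(a^-2 b a^-1 b a^-1 b^3) = tr(a^-1 b a^-1 b a^-1 b^3)*tr(a) - tr(a^-1 b a^-1 b a^-1 b^3 a)  (eliminate a^-1) = x^4*y^5 - 3*x^3*y^4*z - 2*x^4*y^3 - x^2*y^5 + 3*x^2*y^3*z^2 + 5*x^3*y^2*z + 2*x*y^4*z - x*y^2*z^3 + x^2*y^3 - 4*x^2*y*z^2 - y^3*z^2 - 3*x*y^2*z + x*z^3 + 3*x^2*y + y^3 + 2*y*z^2 - 2*x*z - 3*y
so tr(a^-1 b^3 a^-3 b a^-1 b) = tr(a^-2 b a^-1 b a^-1 b^3)*tr(a) - tr(a^-2 b a^-1 b a^-1 b^3 a)  (eliminate a^-1) = x^5*y^5 - 3*x^4*y^4*z - 2*x^5*y^3 - 2*x^3*y^5 + 3*x^3*y^3*z^2 + 5*x^4*y^2*z + 5*x^2*y^4*z - x^2*y^2*z^3 + 3*x^3*y^3 - 4*x^3*y*z^2 - 4*x*y^3*z^2 - 8*x^2*y^2*z + x^2*z^3 + y^2*z^3 + 3*x^3*y + 3*x*y^3 + 6*x*y*z^2 - 2*x^2*z - 2*y^2*z - z^3 - 7*x*y + 3*z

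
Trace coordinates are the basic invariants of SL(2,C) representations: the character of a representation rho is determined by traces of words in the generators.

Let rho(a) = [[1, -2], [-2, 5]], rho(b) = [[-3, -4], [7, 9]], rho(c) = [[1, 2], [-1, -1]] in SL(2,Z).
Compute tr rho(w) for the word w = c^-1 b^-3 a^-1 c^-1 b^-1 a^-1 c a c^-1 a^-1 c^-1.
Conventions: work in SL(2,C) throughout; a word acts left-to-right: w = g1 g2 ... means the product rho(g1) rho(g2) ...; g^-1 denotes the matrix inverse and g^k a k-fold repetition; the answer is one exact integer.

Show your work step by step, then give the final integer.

rho(c^-1) = [[-1, -2], [1, 1]]
... * rho(b^-1) = [[9, 4], [-7, -3]]  ->  [[5, 2], [2, 1]]
... * rho(b^-1) = [[9, 4], [-7, -3]]  ->  [[31, 14], [11, 5]]
... * rho(b^-1) = [[9, 4], [-7, -3]]  ->  [[181, 82], [64, 29]]
... * rho(a^-1) = [[5, 2], [2, 1]]  ->  [[1069, 444], [378, 157]]
... * rho(c^-1) = [[-1, -2], [1, 1]]  ->  [[-625, -1694], [-221, -599]]
... * rho(b^-1) = [[9, 4], [-7, -3]]  ->  [[6233, 2582], [2204, 913]]
... * rho(a^-1) = [[5, 2], [2, 1]]  ->  [[36329, 15048], [12846, 5321]]
... * rho(c) = [[1, 2], [-1, -1]]  ->  [[21281, 57610], [7525, 20371]]
... * rho(a) = [[1, -2], [-2, 5]]  ->  [[-93939, 245488], [-33217, 86805]]
... * rho(c^-1) = [[-1, -2], [1, 1]]  ->  [[339427, 433366], [120022, 153239]]
... * rho(a^-1) = [[5, 2], [2, 1]]  ->  [[2563867, 1112220], [906588, 393283]]
... * rho(c^-1) = [[-1, -2], [1, 1]]  ->  [[-1451647, -4015514], [-513305, -1419893]]
tr = -1451647 + -1419893 = -2871540

-2871540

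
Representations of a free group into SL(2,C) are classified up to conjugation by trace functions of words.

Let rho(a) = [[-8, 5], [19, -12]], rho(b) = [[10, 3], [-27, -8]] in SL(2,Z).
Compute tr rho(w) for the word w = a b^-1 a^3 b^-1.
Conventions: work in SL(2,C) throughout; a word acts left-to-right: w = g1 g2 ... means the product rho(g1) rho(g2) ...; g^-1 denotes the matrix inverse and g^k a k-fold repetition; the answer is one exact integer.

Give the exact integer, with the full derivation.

rho(a) = [[-8, 5], [19, -12]]
... * rho(b^-1) = [[-8, -3], [27, 10]]  ->  [[199, 74], [-476, -177]]
... * rho(a) = [[-8, 5], [19, -12]]  ->  [[-186, 107], [445, -256]]
... * rho(a) = [[-8, 5], [19, -12]]  ->  [[3521, -2214], [-8424, 5297]]
... * rho(a) = [[-8, 5], [19, -12]]  ->  [[-70234, 44173], [168035, -105684]]
... * rho(b^-1) = [[-8, -3], [27, 10]]  ->  [[1754543, 652432], [-4197748, -1560945]]
tr = 1754543 + -1560945 = 193598

193598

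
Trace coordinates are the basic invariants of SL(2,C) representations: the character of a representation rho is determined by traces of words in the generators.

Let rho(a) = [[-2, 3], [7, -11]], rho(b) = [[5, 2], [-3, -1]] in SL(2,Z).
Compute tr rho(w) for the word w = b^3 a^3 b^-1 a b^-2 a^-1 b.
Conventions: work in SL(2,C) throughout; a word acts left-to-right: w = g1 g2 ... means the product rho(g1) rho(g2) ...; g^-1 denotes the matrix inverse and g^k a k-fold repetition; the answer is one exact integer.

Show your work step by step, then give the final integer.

-1154211344

rho(b) = [[5, 2], [-3, -1]]
... * rho(b) = [[5, 2], [-3, -1]]  ->  [[19, 8], [-12, -5]]
... * rho(b) = [[5, 2], [-3, -1]]  ->  [[71, 30], [-45, -19]]
... * rho(a) = [[-2, 3], [7, -11]]  ->  [[68, -117], [-43, 74]]
... * rho(a) = [[-2, 3], [7, -11]]  ->  [[-955, 1491], [604, -943]]
... * rho(a) = [[-2, 3], [7, -11]]  ->  [[12347, -19266], [-7809, 12185]]
... * rho(b^-1) = [[-1, -2], [3, 5]]  ->  [[-70145, -121024], [44364, 76543]]
... * rho(a) = [[-2, 3], [7, -11]]  ->  [[-706878, 1120829], [447073, -708881]]
... * rho(b^-1) = [[-1, -2], [3, 5]]  ->  [[4069365, 7017901], [-2573716, -4438551]]
... * rho(b^-1) = [[-1, -2], [3, 5]]  ->  [[16984338, 26950775], [-10741937, -17045323]]
... * rho(a^-1) = [[-11, -3], [-7, -2]]  ->  [[-375483143, -104854564], [237478568, 66316457]]
... * rho(b) = [[5, 2], [-3, -1]]  ->  [[-1562852023, -646111722], [988443469, 408640679]]
tr = -1562852023 + 408640679 = -1154211344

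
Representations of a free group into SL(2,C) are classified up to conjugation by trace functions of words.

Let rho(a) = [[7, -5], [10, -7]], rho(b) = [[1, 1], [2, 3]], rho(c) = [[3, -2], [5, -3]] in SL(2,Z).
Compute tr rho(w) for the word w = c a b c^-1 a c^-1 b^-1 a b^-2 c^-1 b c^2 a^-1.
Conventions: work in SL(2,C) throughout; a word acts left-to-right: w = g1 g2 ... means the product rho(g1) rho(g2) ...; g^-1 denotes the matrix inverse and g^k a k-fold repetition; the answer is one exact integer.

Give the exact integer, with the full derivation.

rho(c) = [[3, -2], [5, -3]]
... * rho(a) = [[7, -5], [10, -7]]  ->  [[1, -1], [5, -4]]
... * rho(b) = [[1, 1], [2, 3]]  ->  [[-1, -2], [-3, -7]]
... * rho(c^-1) = [[-3, 2], [-5, 3]]  ->  [[13, -8], [44, -27]]
... * rho(a) = [[7, -5], [10, -7]]  ->  [[11, -9], [38, -31]]
... * rho(c^-1) = [[-3, 2], [-5, 3]]  ->  [[12, -5], [41, -17]]
... * rho(b^-1) = [[3, -1], [-2, 1]]  ->  [[46, -17], [157, -58]]
... * rho(a) = [[7, -5], [10, -7]]  ->  [[152, -111], [519, -379]]
... * rho(b^-1) = [[3, -1], [-2, 1]]  ->  [[678, -263], [2315, -898]]
... * rho(b^-1) = [[3, -1], [-2, 1]]  ->  [[2560, -941], [8741, -3213]]
... * rho(c^-1) = [[-3, 2], [-5, 3]]  ->  [[-2975, 2297], [-10158, 7843]]
... * rho(b) = [[1, 1], [2, 3]]  ->  [[1619, 3916], [5528, 13371]]
... * rho(c) = [[3, -2], [5, -3]]  ->  [[24437, -14986], [83439, -51169]]
... * rho(c) = [[3, -2], [5, -3]]  ->  [[-1619, -3916], [-5528, -13371]]
... * rho(a^-1) = [[-7, 5], [-10, 7]]  ->  [[50493, -35507], [172406, -121237]]
tr = 50493 + -121237 = -70744

-70744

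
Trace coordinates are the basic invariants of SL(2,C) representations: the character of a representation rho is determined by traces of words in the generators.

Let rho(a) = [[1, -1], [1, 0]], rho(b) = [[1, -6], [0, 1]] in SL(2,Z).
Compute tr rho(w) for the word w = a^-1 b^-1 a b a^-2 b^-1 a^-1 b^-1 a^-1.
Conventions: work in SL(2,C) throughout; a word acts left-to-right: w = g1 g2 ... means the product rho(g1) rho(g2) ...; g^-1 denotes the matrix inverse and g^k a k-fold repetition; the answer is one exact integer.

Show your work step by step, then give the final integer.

1271

rho(a^-1) = [[0, 1], [-1, 1]]
... * rho(b^-1) = [[1, 6], [0, 1]]  ->  [[0, 1], [-1, -5]]
... * rho(a) = [[1, -1], [1, 0]]  ->  [[1, 0], [-6, 1]]
... * rho(b) = [[1, -6], [0, 1]]  ->  [[1, -6], [-6, 37]]
... * rho(a^-1) = [[0, 1], [-1, 1]]  ->  [[6, -5], [-37, 31]]
... * rho(a^-1) = [[0, 1], [-1, 1]]  ->  [[5, 1], [-31, -6]]
... * rho(b^-1) = [[1, 6], [0, 1]]  ->  [[5, 31], [-31, -192]]
... * rho(a^-1) = [[0, 1], [-1, 1]]  ->  [[-31, 36], [192, -223]]
... * rho(b^-1) = [[1, 6], [0, 1]]  ->  [[-31, -150], [192, 929]]
... * rho(a^-1) = [[0, 1], [-1, 1]]  ->  [[150, -181], [-929, 1121]]
tr = 150 + 1121 = 1271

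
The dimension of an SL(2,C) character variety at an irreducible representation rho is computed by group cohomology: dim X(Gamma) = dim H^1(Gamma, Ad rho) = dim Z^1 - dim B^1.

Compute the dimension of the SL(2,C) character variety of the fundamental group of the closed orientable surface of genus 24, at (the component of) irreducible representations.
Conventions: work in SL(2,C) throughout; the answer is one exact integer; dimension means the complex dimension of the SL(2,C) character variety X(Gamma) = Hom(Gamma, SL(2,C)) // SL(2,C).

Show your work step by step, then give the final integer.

138

pi_1 of the closed genus-24 surface has 48 generators bound by the single product-of-commutators relator.
Unconstrained cocycle data is one sl_2 vector per generator (144 dimensions), cut by the relator condition d_2(z) = 0.
H^2 = coker(d_2) is dual to H^0 = 0 at irreducible rho (Poincare duality), so d_2 is onto: dim Z^1 = 141.
dim B^1 = 3 (coboundaries, injective at irreducible rho).
Hence dim X = 141 - 3 = 138.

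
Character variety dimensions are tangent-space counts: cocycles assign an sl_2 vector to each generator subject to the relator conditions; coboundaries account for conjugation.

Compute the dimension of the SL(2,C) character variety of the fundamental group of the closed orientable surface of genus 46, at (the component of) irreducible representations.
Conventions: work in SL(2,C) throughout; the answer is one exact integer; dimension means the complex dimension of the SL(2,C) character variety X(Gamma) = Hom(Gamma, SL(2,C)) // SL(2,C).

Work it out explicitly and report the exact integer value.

270

pi_1 of the closed genus-46 surface has 92 generators bound by the single product-of-commutators relator.
Before the relator condition, cocycle space has dim 3*92 = 276.
H^2 = coker(d_2) is dual to H^0 = 0 at irreducible rho (Poincare duality), so d_2 is onto: dim Z^1 = 273.
dim B^1 = 3 (coboundaries, injective at irreducible rho).
Hence dim X = 273 - 3 = 270.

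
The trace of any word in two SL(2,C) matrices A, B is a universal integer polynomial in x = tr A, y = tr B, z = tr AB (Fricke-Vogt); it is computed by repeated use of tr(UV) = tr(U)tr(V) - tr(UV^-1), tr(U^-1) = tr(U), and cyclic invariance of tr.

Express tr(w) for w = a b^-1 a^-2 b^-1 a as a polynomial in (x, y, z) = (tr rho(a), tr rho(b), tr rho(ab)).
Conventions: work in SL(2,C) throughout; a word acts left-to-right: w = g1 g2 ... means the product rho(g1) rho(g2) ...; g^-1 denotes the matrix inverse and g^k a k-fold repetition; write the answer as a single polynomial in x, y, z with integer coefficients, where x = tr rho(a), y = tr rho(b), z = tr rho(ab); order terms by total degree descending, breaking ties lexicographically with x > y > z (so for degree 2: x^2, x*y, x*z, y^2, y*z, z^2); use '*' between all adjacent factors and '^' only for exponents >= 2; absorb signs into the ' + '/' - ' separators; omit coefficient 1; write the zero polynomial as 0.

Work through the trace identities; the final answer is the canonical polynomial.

x^3*y*z - x^4 - x^2*y^2 - x^2*z^2 + 4*x^2 + y^2 - 2

trace(b^-1 a) = trace(a) trace(b) - trace(a b)  (eliminate b^-1) = x*y - z
trace(a^2 b) = trace(a) trace(b a) - trace(b)  (reduce the a square) = x*z - y
trace(a^2) = trace(a) trace(a) - trace(1)  (reduce the a square) = x^2 - 2
trace(b a^2 b) = trace(b) trace(a^2 b) - trace(a^2)  (reduce the b square) = x*y*z - x^2 - y^2 + 2
trace(b a b a) = trace(b a) trace(b a) - trace(1)  (split on b) = z^2 - 2
trace(b a b) = trace(b) trace(a b) - trace(a)  (reduce the b square) = y*z - x
trace(b a^2 b a) = trace(a) trace(b a b a) - trace(b a b)  (reduce the a square) = x*z^2 - y*z - x
apply: trace(a^2 b a^-1 b) = trace(b a^2 b) trace(a) - trace(b a^2 b a)  (eliminate a^-1) = x^2*y*z - x^3 - x*y^2 - x*z^2 + y*z + 3*x
use: trace(a^-1 b^-1 a^2 b) = trace(a^2 b a^-1) trace(b) - trace(a^2 b a^-1 b)  (eliminate b^-1) = -x^2*y*z + x^3 + x*y^2 + x*z^2 - 3*x
trace(a^-1 b^-1 a^2 b^-1) = trace(a^-1 b^-1 a^2) trace(b) - trace(a^-1 b^-1 a^2 b)  (eliminate b^-1) = x^2*y*z - x^3 - x*z^2 - y*z + 3*x
trace(b^-1 a^2) = trace(a^2) trace(b) - trace(a^2 b)  (eliminate b^-1) = x^2*y - x*z - y
apply: trace(b^-1 a^2 b^-1) = trace(b^-1 a^2) trace(b) - trace(b^-1 a^2 b)  (eliminate b^-1) = x^2*y^2 - x*y*z - x^2 - y^2 + 2
use: trace(a b^-1 a^-2 b^-1 a) = trace(a^-1 b^-1 a^2 b^-1) trace(a) - trace(a^-1 b^-1 a^2 b^-1 a)  (eliminate a^-1) = x^3*y*z - x^4 - x^2*y^2 - x^2*z^2 + 4*x^2 + y^2 - 2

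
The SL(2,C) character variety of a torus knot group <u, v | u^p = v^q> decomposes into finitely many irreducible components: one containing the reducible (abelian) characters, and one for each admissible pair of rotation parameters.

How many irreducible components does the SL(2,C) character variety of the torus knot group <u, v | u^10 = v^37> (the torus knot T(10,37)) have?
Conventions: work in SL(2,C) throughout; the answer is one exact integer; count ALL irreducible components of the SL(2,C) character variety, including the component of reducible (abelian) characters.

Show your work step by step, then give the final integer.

In the torus knot group T(10,37), u^10 = v^37 is central, so an irreducible representation sends it to +I or -I (Schur).
This locks tr(u) to 2*cos(pi*alpha/10), alpha in 1..9, and tr(v) to 2*cos(pi*beta/37), beta in 1..36, on each component of irreducible characters.
u^10 = (-1)^alpha I and v^37 = (-1)^beta I must agree, so alpha and beta have equal parity.
Counting: 5 odd alphas x 18 odd betas + 4 even alphas x 18 even betas = 90 + 72 = 162.
That is 162 components of irreducible characters, and with the reducible (abelian) component the total is 163.

163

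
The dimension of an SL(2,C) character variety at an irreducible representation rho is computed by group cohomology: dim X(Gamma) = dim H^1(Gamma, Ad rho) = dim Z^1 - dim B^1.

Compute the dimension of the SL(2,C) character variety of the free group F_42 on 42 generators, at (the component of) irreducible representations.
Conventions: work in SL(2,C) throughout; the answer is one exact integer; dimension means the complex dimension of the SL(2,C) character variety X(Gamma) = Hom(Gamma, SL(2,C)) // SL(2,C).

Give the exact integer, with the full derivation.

Gamma = F_42 has 42 generators and no relators.
A cocycle picks one sl_2 vector per generator freely, giving dim Z^1 = 3*42 = 126.
dim B^1 = 3: the coboundary map is injective because an irreducible image has centralizer 0 in sl_2.
dim H^1 = 126 - 3 = 123, which is dim X.

123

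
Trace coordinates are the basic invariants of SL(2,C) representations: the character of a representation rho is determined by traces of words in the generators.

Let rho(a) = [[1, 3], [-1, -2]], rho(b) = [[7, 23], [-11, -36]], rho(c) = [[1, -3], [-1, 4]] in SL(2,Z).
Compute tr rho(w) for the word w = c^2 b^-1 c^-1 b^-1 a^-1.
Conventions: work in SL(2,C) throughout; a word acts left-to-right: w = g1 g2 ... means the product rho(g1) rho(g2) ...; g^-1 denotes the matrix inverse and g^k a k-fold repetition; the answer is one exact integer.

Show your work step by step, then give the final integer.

63193

rho(c) = [[1, -3], [-1, 4]]
... * rho(c) = [[1, -3], [-1, 4]]  ->  [[4, -15], [-5, 19]]
... * rho(b^-1) = [[-36, -23], [11, 7]]  ->  [[-309, -197], [389, 248]]
... * rho(c^-1) = [[4, 3], [1, 1]]  ->  [[-1433, -1124], [1804, 1415]]
... * rho(b^-1) = [[-36, -23], [11, 7]]  ->  [[39224, 25091], [-49379, -31587]]
... * rho(a^-1) = [[-2, -3], [1, 1]]  ->  [[-53357, -92581], [67171, 116550]]
tr = -53357 + 116550 = 63193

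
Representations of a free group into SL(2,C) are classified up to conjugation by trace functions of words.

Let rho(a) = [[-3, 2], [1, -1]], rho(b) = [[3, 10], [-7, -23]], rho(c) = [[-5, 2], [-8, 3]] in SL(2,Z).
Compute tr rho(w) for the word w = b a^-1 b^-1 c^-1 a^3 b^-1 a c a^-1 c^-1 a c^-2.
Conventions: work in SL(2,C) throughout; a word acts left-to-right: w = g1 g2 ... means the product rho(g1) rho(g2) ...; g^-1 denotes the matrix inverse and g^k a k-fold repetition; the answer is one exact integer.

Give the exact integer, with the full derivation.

rho(b) = [[3, 10], [-7, -23]]
... * rho(a^-1) = [[-1, -2], [-1, -3]]  ->  [[-13, -36], [30, 83]]
... * rho(b^-1) = [[-23, -10], [7, 3]]  ->  [[47, 22], [-109, -51]]
... * rho(c^-1) = [[3, -2], [8, -5]]  ->  [[317, -204], [-735, 473]]
... * rho(a) = [[-3, 2], [1, -1]]  ->  [[-1155, 838], [2678, -1943]]
... * rho(a) = [[-3, 2], [1, -1]]  ->  [[4303, -3148], [-9977, 7299]]
... * rho(a) = [[-3, 2], [1, -1]]  ->  [[-16057, 11754], [37230, -27253]]
... * rho(b^-1) = [[-23, -10], [7, 3]]  ->  [[451589, 195832], [-1047061, -454059]]
... * rho(a) = [[-3, 2], [1, -1]]  ->  [[-1158935, 707346], [2687124, -1640063]]
... * rho(c) = [[-5, 2], [-8, 3]]  ->  [[135907, -195832], [-315116, 454059]]
... * rho(a^-1) = [[-1, -2], [-1, -3]]  ->  [[59925, 315682], [-138943, -731945]]
... * rho(c^-1) = [[3, -2], [8, -5]]  ->  [[2705231, -1698260], [-6272389, 3937611]]
... * rho(a) = [[-3, 2], [1, -1]]  ->  [[-9813953, 7108722], [22754778, -16482389]]
... * rho(c^-1) = [[3, -2], [8, -5]]  ->  [[27427917, -15915704], [-63594778, 36902389]]
... * rho(c^-1) = [[3, -2], [8, -5]]  ->  [[-45041881, 24722686], [104434778, -57322389]]
tr = -45041881 + -57322389 = -102364270

-102364270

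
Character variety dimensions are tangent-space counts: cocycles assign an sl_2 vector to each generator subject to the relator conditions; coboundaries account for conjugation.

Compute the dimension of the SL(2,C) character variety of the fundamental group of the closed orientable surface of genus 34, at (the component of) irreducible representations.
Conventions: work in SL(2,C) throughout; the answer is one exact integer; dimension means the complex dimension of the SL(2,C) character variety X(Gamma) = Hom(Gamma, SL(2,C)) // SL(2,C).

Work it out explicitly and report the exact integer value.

198

pi_1 of the closed genus-34 surface has 68 generators bound by the single product-of-commutators relator.
A cocycle assigns one sl_2 vector per generator subject to the relator condition d_2(z) = 0: dim of the unconstrained space is 3*2g = 204.
At an irreducible rho, H^2 = coker(d_2) vanishes (Poincare duality: H^2 is dual to H^0 = invariants = 0), so d_2 is surjective onto sl_2 and dim Z^1 = 204 - 3 = 201.
As always at irreducible rho, dim B^1 = 3.
dim H^1 = 201 - 3 = 198 = dim X.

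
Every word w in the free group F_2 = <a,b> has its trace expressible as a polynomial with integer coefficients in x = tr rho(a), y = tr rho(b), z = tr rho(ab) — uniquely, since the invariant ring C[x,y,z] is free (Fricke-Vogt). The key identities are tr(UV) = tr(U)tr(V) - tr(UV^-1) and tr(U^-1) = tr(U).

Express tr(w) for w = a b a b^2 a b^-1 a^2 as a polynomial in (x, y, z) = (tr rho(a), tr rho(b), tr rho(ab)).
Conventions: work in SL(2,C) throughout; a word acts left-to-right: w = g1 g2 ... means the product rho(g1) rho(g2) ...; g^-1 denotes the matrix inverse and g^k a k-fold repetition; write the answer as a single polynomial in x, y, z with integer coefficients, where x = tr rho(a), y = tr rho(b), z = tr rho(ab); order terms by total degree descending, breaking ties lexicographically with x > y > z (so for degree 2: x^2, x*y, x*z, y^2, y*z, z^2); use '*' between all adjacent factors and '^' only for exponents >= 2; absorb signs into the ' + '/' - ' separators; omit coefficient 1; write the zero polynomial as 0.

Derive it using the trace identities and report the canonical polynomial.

trace(b a b a) = trace(a b)*trace(a b) - trace(1)   [split at a repeated a] = z^2 - 2
trace(b a b) = trace(b)*trace(a b) - trace(a)   [square of b] = y*z - x
trace(b a b a^2) = trace(a)*trace(b a b a) - trace(b a b)   [square of a] = x*z^2 - y*z - x
trace(a^3 b a b) = trace(a)*trace(b a b a^2) - trace(b a b a)   [square of a] = x^2*z^2 - x*y*z - x^2 - z^2 + 2
trace(a b a) = trace(a)*trace(b a) - trace(b)   [square of a] = x*z - y
trace(a^2 b a) = trace(a)*trace(a b a) - trace(a b)   [square of a] = x^2*z - x*y - z
trace(a^3 b a) = trace(a)*trace(a^2 b a) - trace(a^2 b)   [square of a] = x^3*z - x^2*y - 2*x*z + y
trace(a b a b^2 a^2) = trace(b)*trace(a^3 b a b) - trace(a^3 b a)   [square of b] = x^2*y*z^2 - x^3*z - x*y^2*z - y*z^2 + 2*x*z + y
trace(b a b^2 a) = trace(b)*trace(a b a b) - trace(a b a)   [square of b] = y*z^2 - x*z - y
trace(b a b^2) = trace(b)*trace(b a b) - trace(b a)   [square of b] = y^2*z - x*y - z
trace(a b a b^2 a) = trace(a)*trace(b a b^2 a) - trace(b a b^2)   [square of a] = x*y*z^2 - x^2*z - y^2*z + z
trace(a^3 b a b^2 a) = trace(a)*trace(a b a b^2 a^2) - trace(a b a b^2 a)   [square of a] = x^3*y*z^2 - x^4*z - x^2*y^2*z - 2*x*y*z^2 + 3*x^2*z + y^2*z + x*y - z
trace(a b a b a b) = trace(a b)*trace(a b a b) - trace(a^-1 b^-1)   [split at a repeated a] = z^3 - 3*z
trace(b a b^2 a b a) = trace(b)*trace(a b a b a b) - trace(a b a b a)   [square of b] = y*z^3 - x*z^2 - 2*y*z + x
trace(b^2) = trace(b)*trace(b) - trace(1)   [square of b] = y^2 - 2
trace(a b^2 a) = trace(a)*trace(b^2 a) - trace(b^2)   [square of a] = x*y*z - x^2 - y^2 + 2
trace(b a b^2 a b) = trace(b)*trace(a b^2 a b) - trace(a b^2 a)   [square of b] = y^2*z^2 - 2*x*y*z + x^2 - 2
trace(b a b^2 a b a^2) = trace(a)*trace(b a b^2 a b a) - trace(b a b^2 a b)   [square of a] = x*y*z^3 - x^2*z^2 - y^2*z^2 + 2
trace(a^3 b a b^2 a b) = trace(a)*trace(b a b^2 a b a^2) - trace(b a b^2 a b a)   [square of a] = x^2*y*z^3 - x^3*z^2 - x*y^2*z^2 - y*z^3 + x*z^2 + 2*y*z + x
trace(a b a b^2 a b^-1 a^2) = trace(a^3 b a b^2 a)*trace(b) - trace(a^3 b a b^2 a b)   [inverse elimination on b] = x^3*y^2*z^2 - x^4*y*z - x^2*y^3*z - x^2*y*z^3 + x^3*z^2 - x*y^2*z^2 + 3*x^2*y*z + y^3*z + y*z^3 + x*y^2 - x*z^2 - 3*y*z - x

x^3*y^2*z^2 - x^4*y*z - x^2*y^3*z - x^2*y*z^3 + x^3*z^2 - x*y^2*z^2 + 3*x^2*y*z + y^3*z + y*z^3 + x*y^2 - x*z^2 - 3*y*z - x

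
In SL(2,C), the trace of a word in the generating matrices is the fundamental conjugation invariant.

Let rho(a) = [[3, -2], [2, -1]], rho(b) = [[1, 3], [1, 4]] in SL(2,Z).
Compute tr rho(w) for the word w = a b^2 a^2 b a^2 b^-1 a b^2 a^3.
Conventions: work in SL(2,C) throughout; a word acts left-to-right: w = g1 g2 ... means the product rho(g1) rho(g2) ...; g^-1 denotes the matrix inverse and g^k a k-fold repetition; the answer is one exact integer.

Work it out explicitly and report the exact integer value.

721

rho(a) = [[3, -2], [2, -1]]
... * rho(b) = [[1, 3], [1, 4]]  ->  [[1, 1], [1, 2]]
... * rho(b) = [[1, 3], [1, 4]]  ->  [[2, 7], [3, 11]]
... * rho(a) = [[3, -2], [2, -1]]  ->  [[20, -11], [31, -17]]
... * rho(a) = [[3, -2], [2, -1]]  ->  [[38, -29], [59, -45]]
... * rho(b) = [[1, 3], [1, 4]]  ->  [[9, -2], [14, -3]]
... * rho(a) = [[3, -2], [2, -1]]  ->  [[23, -16], [36, -25]]
... * rho(a) = [[3, -2], [2, -1]]  ->  [[37, -30], [58, -47]]
... * rho(b^-1) = [[4, -3], [-1, 1]]  ->  [[178, -141], [279, -221]]
... * rho(a) = [[3, -2], [2, -1]]  ->  [[252, -215], [395, -337]]
... * rho(b) = [[1, 3], [1, 4]]  ->  [[37, -104], [58, -163]]
... * rho(b) = [[1, 3], [1, 4]]  ->  [[-67, -305], [-105, -478]]
... * rho(a) = [[3, -2], [2, -1]]  ->  [[-811, 439], [-1271, 688]]
... * rho(a) = [[3, -2], [2, -1]]  ->  [[-1555, 1183], [-2437, 1854]]
... * rho(a) = [[3, -2], [2, -1]]  ->  [[-2299, 1927], [-3603, 3020]]
tr = -2299 + 3020 = 721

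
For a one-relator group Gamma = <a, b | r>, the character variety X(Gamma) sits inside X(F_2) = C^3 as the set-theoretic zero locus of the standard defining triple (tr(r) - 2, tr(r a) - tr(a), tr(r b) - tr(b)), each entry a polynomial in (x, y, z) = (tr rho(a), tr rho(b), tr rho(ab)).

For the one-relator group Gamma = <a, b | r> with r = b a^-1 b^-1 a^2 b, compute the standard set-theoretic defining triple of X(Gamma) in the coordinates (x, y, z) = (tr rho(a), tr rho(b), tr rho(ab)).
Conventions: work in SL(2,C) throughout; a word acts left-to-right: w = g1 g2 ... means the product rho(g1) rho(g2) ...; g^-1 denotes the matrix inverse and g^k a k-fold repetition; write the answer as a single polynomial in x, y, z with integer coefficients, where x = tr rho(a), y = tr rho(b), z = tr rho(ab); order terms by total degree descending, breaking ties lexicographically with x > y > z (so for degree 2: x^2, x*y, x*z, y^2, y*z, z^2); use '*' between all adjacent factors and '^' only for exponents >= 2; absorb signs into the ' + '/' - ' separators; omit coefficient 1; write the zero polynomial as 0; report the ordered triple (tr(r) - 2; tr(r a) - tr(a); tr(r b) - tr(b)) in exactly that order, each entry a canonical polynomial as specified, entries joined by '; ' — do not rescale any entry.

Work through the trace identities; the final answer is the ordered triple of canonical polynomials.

-x^2*y^2*z + x^3*y + x*y^3 + x*y*z^2 - 4*x*y + z - 2; -x^2*y*z^2 + x^3*z + x*y^2*z + x*z^3 - 3*x*z - x - y; -x^2*y^3*z + x^3*y^2 + x*y^4 + x*y^2*z^2 + x^2*y*z - x^3 - 5*x*y^2 - x*z^2 + y*z + 3*x - y

so tr(a^2 b) = tr(a) tr(b a) - tr(b)   [square of a] = x*z - y
so tr(a^3 b) = tr(a) tr(a b a) - tr(a b)   [square of a] = x^2*z - x*y - z
so tr(a^2) = tr(a) tr(a) - tr(1)   [square of a] = x^2 - 2
tr(a^3) = tr(a) tr(a^2) - tr(a)   [square of a] = x^3 - 3*x
tr(a^2 b^2 a) = tr(b) tr(a^3 b) - tr(a^3)   [square of b] = x^2*y*z - x^3 - x*y^2 - y*z + 3*x
reduce: tr(b a b a) = tr(b a) tr(b a) - tr(1)   [split at a repeated b] = z^2 - 2
tr(b a b) = tr(b) tr(a b) - tr(a)   [square of b] = y*z - x
tr(a b a^2 b) = tr(a) tr(b a b a) - tr(b a b)   [square of a] = x*z^2 - y*z - x
so tr(a^2 b^2 a b) = tr(b) tr(a b a^2 b) - tr(a b a^2)   [square of b] = x*y*z^2 - x^2*z - y^2*z + z
tr(b^-1 a^2 b^2 a) = tr(a^2 b^2 a) tr(b) - tr(a^2 b^2 a b)   [inverse elimination on b] = x^2*y^2*z - x^3*y - x*y^3 - x*y*z^2 + x^2*z + 3*x*y - z
so tr(b a^-1 b^-1 a^2 b) = tr(b^-1 a^2 b^2) tr(a) - tr(b^-1 a^2 b^2 a)   [inverse elimination on a] = -x^2*y^2*z + x^3*y + x*y^3 + x*y*z^2 - 4*x*y + z
so tr(a^2 b a b a) = tr(a) tr(a b a b a) - tr(a b a b) = x^2*z^2 - x*y*z - x^2 - z^2 + 2
tr(b a b a b a) = tr(b a) tr(b a b a) - tr(b^-1 a^-1)   [split at repeated b] = z^3 - 3*z
tr(b a b a b) = tr(b) tr(a b a b) - tr(a b a) = y*z^2 - x*z - y
reduce: tr(a^2 b a b a b) = tr(a) tr(b a b a b a) - tr(b a b a b) = x*z^3 - y*z^2 - 2*x*z + y
reduce: tr(b^-1 a^2 b a b a) = tr(a^2 b a b a) tr(b) - tr(a^2 b a b a b) = x^2*y*z^2 - x*y^2*z - x*z^3 - x^2*y + 2*x*z + y
tr(b a^-1 b^-1 a^2 b a) = tr(b^-1 a^2 b a b) tr(a) - tr(b^-1 a^2 b a b a) = -x^2*y*z^2 + x^3*z + x*y^2*z + x*z^3 - 3*x*z - y
tr(a b^3) = tr(b) tr(a b^2) - tr(a b)  (reduce the b square) = y^2*z - x*y - z
tr(b^4 a) = tr(b) tr(b^2 a b) - tr(b^2 a)  (reduce the b square) = y^3*z - x*y^2 - 2*y*z + x
so tr(b^2) = tr(b) tr(b) - tr(1)  (reduce the b square) = y^2 - 2
tr(b^3) = tr(b) tr(b^2) - tr(b)  (reduce the b square) = y^3 - 3*y
reduce: tr(b^4) = tr(b) tr(b^3) - tr(b^2)  (reduce the b square) = y^4 - 4*y^2 + 2
tr(b a^2 b^3) = tr(a) tr(b^4 a) - tr(b^4)  (reduce the a square) = x*y^3*z - x^2*y^2 - y^4 - 2*x*y*z + x^2 + 4*y^2 - 2
tr(b a^2 b^3 a) = tr(b) tr(a b a^2 b^2) - tr(a b a^2 b)  (reduce the b square) = x*y^2*z^2 - x^2*y*z - y^3*z - x*z^2 + 2*y*z + x
reduce: tr(a^2 b^3 a^-1 b) = tr(b a^2 b^3) tr(a) - tr(b a^2 b^3 a)  (eliminate a^-1) = x^2*y^3*z - x^3*y^2 - x*y^4 - x*y^2*z^2 - x^2*y*z + y^3*z + x^3 + 4*x*y^2 + x*z^2 - 2*y*z - 3*x
tr(b a^-1 b^-1 a^2 b^2) = tr(a^2 b^3 a^-1) tr(b) - tr(a^2 b^3 a^-1 b)  (eliminate b^-1) = -x^2*y^3*z + x^3*y^2 + x*y^4 + x*y^2*z^2 + x^2*y*z - x^3 - 5*x*y^2 - x*z^2 + y*z + 3*x
assemble the triple (tr(r) - 2; tr(r a) - x; tr(r b) - y)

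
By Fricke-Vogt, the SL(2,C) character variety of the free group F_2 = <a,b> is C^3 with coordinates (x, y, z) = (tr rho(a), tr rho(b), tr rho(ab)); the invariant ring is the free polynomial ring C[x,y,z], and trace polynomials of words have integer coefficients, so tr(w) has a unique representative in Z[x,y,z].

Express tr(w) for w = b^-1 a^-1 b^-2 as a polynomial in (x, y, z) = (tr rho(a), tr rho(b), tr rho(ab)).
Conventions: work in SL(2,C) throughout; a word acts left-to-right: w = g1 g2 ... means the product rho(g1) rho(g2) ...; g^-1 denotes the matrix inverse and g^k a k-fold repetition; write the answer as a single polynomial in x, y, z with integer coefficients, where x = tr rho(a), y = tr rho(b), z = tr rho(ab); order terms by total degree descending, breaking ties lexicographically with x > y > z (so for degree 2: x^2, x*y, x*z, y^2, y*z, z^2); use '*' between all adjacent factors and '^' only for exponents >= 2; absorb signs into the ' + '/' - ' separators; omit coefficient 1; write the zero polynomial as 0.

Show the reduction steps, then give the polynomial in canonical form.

y^2*z - x*y - z

trace(b^-1) = trace(b) = y
and trace(b^-1 a) = trace(a) * trace(b) - trace(a b)   [inverse elimination on b] = x*y - z
trace(a^-1 b^-1) = trace(b^-1) * trace(a) - trace(b^-1 a)   [inverse elimination on a] = z
trace(b^-1 a^-1 b^-1) = trace(a^-1 b^-1) * trace(b) - trace(a^-1)   [inverse elimination on b] = y*z - x
trace(b^-1 a^-1 b^-2) = trace(b^-1 a^-1 b^-1) * trace(b) - trace(b^-1 a^-1)   [inverse elimination on b] = y^2*z - x*y - z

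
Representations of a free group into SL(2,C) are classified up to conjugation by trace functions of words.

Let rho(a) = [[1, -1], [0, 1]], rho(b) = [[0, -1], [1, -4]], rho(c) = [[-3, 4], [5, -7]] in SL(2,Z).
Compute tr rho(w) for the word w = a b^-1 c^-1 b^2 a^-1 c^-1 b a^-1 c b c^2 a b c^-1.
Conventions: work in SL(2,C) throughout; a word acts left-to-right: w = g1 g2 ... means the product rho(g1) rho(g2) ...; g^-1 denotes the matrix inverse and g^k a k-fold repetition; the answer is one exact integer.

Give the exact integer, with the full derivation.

53711158

rho(a) = [[1, -1], [0, 1]]
... * rho(b^-1) = [[-4, 1], [-1, 0]]  ->  [[-3, 1], [-1, 0]]
... * rho(c^-1) = [[-7, -4], [-5, -3]]  ->  [[16, 9], [7, 4]]
... * rho(b) = [[0, -1], [1, -4]]  ->  [[9, -52], [4, -23]]
... * rho(b) = [[0, -1], [1, -4]]  ->  [[-52, 199], [-23, 88]]
... * rho(a^-1) = [[1, 1], [0, 1]]  ->  [[-52, 147], [-23, 65]]
... * rho(c^-1) = [[-7, -4], [-5, -3]]  ->  [[-371, -233], [-164, -103]]
... * rho(b) = [[0, -1], [1, -4]]  ->  [[-233, 1303], [-103, 576]]
... * rho(a^-1) = [[1, 1], [0, 1]]  ->  [[-233, 1070], [-103, 473]]
... * rho(c) = [[-3, 4], [5, -7]]  ->  [[6049, -8422], [2674, -3723]]
... * rho(b) = [[0, -1], [1, -4]]  ->  [[-8422, 27639], [-3723, 12218]]
... * rho(c) = [[-3, 4], [5, -7]]  ->  [[163461, -227161], [72259, -100418]]
... * rho(c) = [[-3, 4], [5, -7]]  ->  [[-1626188, 2243971], [-718867, 991962]]
... * rho(a) = [[1, -1], [0, 1]]  ->  [[-1626188, 3870159], [-718867, 1710829]]
... * rho(b) = [[0, -1], [1, -4]]  ->  [[3870159, -13854448], [1710829, -6124449]]
... * rho(c^-1) = [[-7, -4], [-5, -3]]  ->  [[42181127, 26082708], [18646442, 11530031]]
tr = 42181127 + 11530031 = 53711158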